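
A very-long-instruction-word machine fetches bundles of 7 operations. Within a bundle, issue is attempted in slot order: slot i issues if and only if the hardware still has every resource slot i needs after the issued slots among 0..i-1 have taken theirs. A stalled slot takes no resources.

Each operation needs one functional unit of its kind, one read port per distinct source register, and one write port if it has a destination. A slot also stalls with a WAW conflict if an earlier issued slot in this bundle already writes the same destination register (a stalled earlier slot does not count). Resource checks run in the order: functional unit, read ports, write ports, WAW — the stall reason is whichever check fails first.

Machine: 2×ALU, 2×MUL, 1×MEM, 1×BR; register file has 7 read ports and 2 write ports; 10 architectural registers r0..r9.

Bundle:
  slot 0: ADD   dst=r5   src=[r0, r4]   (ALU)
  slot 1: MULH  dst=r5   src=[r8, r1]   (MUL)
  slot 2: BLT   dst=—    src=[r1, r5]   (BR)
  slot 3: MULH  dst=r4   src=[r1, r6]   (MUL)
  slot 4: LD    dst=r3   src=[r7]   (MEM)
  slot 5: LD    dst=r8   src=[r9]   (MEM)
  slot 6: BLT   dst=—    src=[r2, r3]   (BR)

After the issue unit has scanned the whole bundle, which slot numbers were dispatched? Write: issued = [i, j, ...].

  0. ALU→r5 ⇒ go  {1A/2Mu/1Ld/1B | 5r 1w}
  1. MUL→r5 ⇒ no(WAW)  {1A/2Mu/1Ld/1B | 5r 1w}
  2. BR ⇒ go  {1A/2Mu/1Ld/0B | 3r 1w}
  3. MUL→r4 ⇒ go  {1A/1Mu/1Ld/0B | 1r 0w}
  4. MEM→r3 ⇒ no(WR_PORT)  {1A/1Mu/1Ld/0B | 1r 0w}
  5. MEM→r8 ⇒ no(WR_PORT)  {1A/1Mu/1Ld/0B | 1r 0w}
  6. BR ⇒ no(FU)  {1A/1Mu/1Ld/0B | 1r 0w}

issued = [0, 2, 3]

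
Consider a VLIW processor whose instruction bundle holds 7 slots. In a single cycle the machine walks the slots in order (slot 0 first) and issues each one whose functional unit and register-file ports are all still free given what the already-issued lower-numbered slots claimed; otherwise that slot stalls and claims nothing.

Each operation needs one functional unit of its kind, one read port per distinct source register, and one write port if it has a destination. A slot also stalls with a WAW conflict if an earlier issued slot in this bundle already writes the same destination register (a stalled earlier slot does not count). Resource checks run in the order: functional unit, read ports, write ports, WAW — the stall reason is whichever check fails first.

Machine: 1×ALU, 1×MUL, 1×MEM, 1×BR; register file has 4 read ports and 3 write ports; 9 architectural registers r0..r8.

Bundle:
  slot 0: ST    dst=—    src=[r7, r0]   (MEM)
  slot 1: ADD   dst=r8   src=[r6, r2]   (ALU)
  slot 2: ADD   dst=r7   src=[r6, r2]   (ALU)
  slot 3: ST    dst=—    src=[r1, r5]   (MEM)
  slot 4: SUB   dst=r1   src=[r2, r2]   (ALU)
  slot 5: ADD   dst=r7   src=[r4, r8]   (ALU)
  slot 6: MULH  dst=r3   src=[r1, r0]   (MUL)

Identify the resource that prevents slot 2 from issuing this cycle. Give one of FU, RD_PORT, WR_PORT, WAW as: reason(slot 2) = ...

[0] MEM needs rd=2 wr=0: ok; after: ALU=1 MUL=1 MEM=0 BR=1, R=2, W=3
[1] ALU needs rd=2 wr=1: ok; after: ALU=0 MUL=1 MEM=0 BR=1, R=0, W=2
[2] ALU needs rd=2 wr=1: FU; after: ALU=0 MUL=1 MEM=0 BR=1, R=0, W=2
[3] MEM needs rd=2 wr=0: FU; after: ALU=0 MUL=1 MEM=0 BR=1, R=0, W=2
[4] ALU needs rd=1 wr=1: FU; after: ALU=0 MUL=1 MEM=0 BR=1, R=0, W=2
[5] ALU needs rd=2 wr=1: FU; after: ALU=0 MUL=1 MEM=0 BR=1, R=0, W=2
[6] MUL needs rd=2 wr=1: RD_PORT; after: ALU=0 MUL=1 MEM=0 BR=1, R=0, W=2

reason(slot 2) = FU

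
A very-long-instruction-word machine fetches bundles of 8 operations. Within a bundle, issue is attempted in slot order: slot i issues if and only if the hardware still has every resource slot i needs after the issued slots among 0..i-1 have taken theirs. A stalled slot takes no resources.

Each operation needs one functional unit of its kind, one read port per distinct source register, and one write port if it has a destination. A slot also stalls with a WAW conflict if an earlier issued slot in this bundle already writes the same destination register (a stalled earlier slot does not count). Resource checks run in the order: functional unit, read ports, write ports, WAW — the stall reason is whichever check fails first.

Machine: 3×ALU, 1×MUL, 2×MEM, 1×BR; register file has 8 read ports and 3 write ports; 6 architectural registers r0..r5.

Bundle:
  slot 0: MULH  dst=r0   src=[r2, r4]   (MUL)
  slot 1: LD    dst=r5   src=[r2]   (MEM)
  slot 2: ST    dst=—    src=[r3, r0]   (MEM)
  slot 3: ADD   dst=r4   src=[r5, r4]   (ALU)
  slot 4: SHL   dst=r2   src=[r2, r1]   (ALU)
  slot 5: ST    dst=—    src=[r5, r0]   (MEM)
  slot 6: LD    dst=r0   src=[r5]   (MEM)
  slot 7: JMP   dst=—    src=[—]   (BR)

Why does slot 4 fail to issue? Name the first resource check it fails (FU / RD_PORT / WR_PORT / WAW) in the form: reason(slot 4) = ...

slot 0 (MUL): ISSUE — free A3,Mu0,Ld2,B1 rp6 wp2
slot 1 (MEM): ISSUE — free A3,Mu0,Ld1,B1 rp5 wp1
slot 2 (MEM): ISSUE — free A3,Mu0,Ld0,B1 rp3 wp1
slot 3 (ALU): ISSUE — free A2,Mu0,Ld0,B1 rp1 wp0
slot 4 (ALU): stall RD_PORT — free A2,Mu0,Ld0,B1 rp1 wp0
slot 5 (MEM): stall FU — free A2,Mu0,Ld0,B1 rp1 wp0
slot 6 (MEM): stall FU — free A2,Mu0,Ld0,B1 rp1 wp0
slot 7 (BR): ISSUE — free A2,Mu0,Ld0,B0 rp1 wp0

reason(slot 4) = RD_PORT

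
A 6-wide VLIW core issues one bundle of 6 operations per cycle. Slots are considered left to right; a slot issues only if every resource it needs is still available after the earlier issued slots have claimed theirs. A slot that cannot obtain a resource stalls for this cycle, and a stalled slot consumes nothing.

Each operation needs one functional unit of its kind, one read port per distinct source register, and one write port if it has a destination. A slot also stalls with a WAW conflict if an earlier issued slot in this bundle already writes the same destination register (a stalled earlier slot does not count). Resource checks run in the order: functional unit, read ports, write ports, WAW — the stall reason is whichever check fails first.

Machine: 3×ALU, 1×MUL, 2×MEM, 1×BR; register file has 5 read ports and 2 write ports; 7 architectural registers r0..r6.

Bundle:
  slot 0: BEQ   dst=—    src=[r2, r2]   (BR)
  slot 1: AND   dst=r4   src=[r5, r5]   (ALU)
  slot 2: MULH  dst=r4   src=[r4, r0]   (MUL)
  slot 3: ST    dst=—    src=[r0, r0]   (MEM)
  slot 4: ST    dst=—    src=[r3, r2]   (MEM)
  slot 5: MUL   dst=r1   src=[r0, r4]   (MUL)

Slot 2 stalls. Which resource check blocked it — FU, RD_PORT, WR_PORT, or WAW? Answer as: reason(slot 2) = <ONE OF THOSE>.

reason(slot 2) = WAW

slot 0 (BR): ISSUE — free A3,Mu1,Ld2,B0 rp4 wp2
slot 1 (ALU): ISSUE — free A2,Mu1,Ld2,B0 rp3 wp1
slot 2 (MUL): stall WAW — free A2,Mu1,Ld2,B0 rp3 wp1
slot 3 (MEM): ISSUE — free A2,Mu1,Ld1,B0 rp2 wp1
slot 4 (MEM): ISSUE — free A2,Mu1,Ld0,B0 rp0 wp1
slot 5 (MUL): stall RD_PORT — free A2,Mu1,Ld0,B0 rp0 wp1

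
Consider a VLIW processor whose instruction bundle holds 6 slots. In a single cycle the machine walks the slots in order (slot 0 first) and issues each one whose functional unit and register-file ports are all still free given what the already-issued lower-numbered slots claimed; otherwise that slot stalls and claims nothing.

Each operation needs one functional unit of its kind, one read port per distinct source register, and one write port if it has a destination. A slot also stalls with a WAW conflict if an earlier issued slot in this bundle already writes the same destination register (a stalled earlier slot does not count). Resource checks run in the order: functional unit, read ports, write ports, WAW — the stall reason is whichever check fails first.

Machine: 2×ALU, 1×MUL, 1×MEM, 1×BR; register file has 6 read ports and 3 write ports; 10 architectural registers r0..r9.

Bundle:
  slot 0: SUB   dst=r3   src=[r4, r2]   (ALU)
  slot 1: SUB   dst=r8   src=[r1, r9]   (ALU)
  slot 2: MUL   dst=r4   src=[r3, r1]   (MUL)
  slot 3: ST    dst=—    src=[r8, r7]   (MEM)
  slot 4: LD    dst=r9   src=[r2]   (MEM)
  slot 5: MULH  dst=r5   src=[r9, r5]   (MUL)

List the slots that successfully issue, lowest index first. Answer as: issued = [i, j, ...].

#0 ALU src=r4,r2 dispatched  <A:1 Mu:1 Ld:1 B:1 rd:4 wr:2>
#1 ALU src=r1,r9 dispatched  <A:0 Mu:1 Ld:1 B:1 rd:2 wr:1>
#2 MUL src=r3,r1 dispatched  <A:0 Mu:0 Ld:1 B:1 rd:0 wr:0>
#3 MEM src=r8,r7 held:RD_PORT  <A:0 Mu:0 Ld:1 B:1 rd:0 wr:0>
#4 MEM src=r2 held:RD_PORT  <A:0 Mu:0 Ld:1 B:1 rd:0 wr:0>
#5 MUL src=r9,r5 held:FU  <A:0 Mu:0 Ld:1 B:1 rd:0 wr:0>

issued = [0, 1, 2]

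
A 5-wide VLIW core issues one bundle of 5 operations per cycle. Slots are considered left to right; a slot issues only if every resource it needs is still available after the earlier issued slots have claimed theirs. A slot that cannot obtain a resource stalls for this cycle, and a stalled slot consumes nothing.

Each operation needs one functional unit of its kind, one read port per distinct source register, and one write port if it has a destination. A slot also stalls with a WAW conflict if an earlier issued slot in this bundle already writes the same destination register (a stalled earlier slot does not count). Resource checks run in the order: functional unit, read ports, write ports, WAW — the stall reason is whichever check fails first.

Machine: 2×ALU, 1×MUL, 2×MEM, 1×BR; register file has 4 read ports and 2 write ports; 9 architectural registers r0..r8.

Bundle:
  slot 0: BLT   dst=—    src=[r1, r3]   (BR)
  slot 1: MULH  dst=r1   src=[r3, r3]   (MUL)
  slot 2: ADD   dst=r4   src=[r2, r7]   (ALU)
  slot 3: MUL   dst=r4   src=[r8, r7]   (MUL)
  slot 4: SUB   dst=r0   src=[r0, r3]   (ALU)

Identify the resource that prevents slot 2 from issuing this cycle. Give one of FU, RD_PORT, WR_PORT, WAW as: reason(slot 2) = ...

reason(slot 2) = RD_PORT

#0 BR src=r1,r3 dispatched  <A:2 Mu:1 Ld:2 B:0 rd:2 wr:2>
#1 MUL src=r3,r3 dispatched  <A:2 Mu:0 Ld:2 B:0 rd:1 wr:1>
#2 ALU src=r2,r7 held:RD_PORT  <A:2 Mu:0 Ld:2 B:0 rd:1 wr:1>
#3 MUL src=r8,r7 held:FU  <A:2 Mu:0 Ld:2 B:0 rd:1 wr:1>
#4 ALU src=r0,r3 held:RD_PORT  <A:2 Mu:0 Ld:2 B:0 rd:1 wr:1>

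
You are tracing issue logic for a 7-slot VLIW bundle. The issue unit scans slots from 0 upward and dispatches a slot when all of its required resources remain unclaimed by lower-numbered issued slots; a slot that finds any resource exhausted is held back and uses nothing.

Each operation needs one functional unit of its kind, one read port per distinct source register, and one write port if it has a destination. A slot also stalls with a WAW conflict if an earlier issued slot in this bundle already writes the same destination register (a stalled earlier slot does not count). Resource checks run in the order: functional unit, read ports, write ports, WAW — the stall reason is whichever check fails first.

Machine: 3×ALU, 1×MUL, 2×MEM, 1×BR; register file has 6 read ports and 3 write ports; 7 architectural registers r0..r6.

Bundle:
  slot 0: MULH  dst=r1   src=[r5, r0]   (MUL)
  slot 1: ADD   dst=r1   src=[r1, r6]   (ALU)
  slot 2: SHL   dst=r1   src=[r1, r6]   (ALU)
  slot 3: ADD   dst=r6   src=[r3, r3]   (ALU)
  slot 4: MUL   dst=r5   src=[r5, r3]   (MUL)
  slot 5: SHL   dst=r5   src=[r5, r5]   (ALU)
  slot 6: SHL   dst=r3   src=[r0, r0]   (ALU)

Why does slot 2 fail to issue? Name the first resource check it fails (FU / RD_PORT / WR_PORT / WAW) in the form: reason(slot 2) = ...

  0. MUL→r1 ⇒ go  {3A/0Mu/2Ld/1B | 4r 2w}
  1. ALU→r1 ⇒ no(WAW)  {3A/0Mu/2Ld/1B | 4r 2w}
  2. ALU→r1 ⇒ no(WAW)  {3A/0Mu/2Ld/1B | 4r 2w}
  3. ALU→r6 ⇒ go  {2A/0Mu/2Ld/1B | 3r 1w}
  4. MUL→r5 ⇒ no(FU)  {2A/0Mu/2Ld/1B | 3r 1w}
  5. ALU→r5 ⇒ go  {1A/0Mu/2Ld/1B | 2r 0w}
  6. ALU→r3 ⇒ no(WR_PORT)  {1A/0Mu/2Ld/1B | 2r 0w}

reason(slot 2) = WAW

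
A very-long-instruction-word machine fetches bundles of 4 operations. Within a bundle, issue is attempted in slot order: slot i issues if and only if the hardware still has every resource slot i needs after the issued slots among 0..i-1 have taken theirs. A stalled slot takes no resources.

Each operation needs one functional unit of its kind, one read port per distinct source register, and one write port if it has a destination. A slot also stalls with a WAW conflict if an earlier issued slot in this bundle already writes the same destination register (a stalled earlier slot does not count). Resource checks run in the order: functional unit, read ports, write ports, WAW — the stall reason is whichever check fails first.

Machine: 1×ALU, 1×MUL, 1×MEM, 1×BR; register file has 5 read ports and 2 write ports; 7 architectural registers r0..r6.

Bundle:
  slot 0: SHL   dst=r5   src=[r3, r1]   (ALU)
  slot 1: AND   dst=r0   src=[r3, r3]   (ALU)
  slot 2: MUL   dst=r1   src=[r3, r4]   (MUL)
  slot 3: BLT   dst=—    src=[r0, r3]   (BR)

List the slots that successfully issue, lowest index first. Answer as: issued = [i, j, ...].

slot 0 (ALU): ISSUE — free A0,Mu1,Ld1,B1 rp3 wp1
slot 1 (ALU): stall FU — free A0,Mu1,Ld1,B1 rp3 wp1
slot 2 (MUL): ISSUE — free A0,Mu0,Ld1,B1 rp1 wp0
slot 3 (BR): stall RD_PORT — free A0,Mu0,Ld1,B1 rp1 wp0

issued = [0, 2]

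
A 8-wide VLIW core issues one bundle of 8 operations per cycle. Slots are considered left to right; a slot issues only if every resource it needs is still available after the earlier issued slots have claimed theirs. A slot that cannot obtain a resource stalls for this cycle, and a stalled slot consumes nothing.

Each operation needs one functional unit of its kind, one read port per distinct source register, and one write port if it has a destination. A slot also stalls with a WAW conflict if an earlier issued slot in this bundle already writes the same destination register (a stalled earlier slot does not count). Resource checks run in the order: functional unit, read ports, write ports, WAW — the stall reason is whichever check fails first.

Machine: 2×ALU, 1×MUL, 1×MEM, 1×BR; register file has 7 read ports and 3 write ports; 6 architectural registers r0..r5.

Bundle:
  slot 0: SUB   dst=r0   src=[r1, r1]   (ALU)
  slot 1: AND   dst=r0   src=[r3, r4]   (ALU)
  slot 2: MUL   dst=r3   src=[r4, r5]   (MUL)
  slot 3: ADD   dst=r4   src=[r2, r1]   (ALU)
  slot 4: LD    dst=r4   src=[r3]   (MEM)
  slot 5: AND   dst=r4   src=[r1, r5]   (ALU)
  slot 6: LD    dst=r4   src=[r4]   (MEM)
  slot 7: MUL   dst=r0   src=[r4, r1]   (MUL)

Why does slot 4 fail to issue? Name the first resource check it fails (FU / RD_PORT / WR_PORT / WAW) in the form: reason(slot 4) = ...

reason(slot 4) = WR_PORT

[0] ALU needs rd=1 wr=1: ok; after: ALU=1 MUL=1 MEM=1 BR=1, R=6, W=2
[1] ALU needs rd=2 wr=1: WAW; after: ALU=1 MUL=1 MEM=1 BR=1, R=6, W=2
[2] MUL needs rd=2 wr=1: ok; after: ALU=1 MUL=0 MEM=1 BR=1, R=4, W=1
[3] ALU needs rd=2 wr=1: ok; after: ALU=0 MUL=0 MEM=1 BR=1, R=2, W=0
[4] MEM needs rd=1 wr=1: WR_PORT; after: ALU=0 MUL=0 MEM=1 BR=1, R=2, W=0
[5] ALU needs rd=2 wr=1: FU; after: ALU=0 MUL=0 MEM=1 BR=1, R=2, W=0
[6] MEM needs rd=1 wr=1: WR_PORT; after: ALU=0 MUL=0 MEM=1 BR=1, R=2, W=0
[7] MUL needs rd=2 wr=1: FU; after: ALU=0 MUL=0 MEM=1 BR=1, R=2, W=0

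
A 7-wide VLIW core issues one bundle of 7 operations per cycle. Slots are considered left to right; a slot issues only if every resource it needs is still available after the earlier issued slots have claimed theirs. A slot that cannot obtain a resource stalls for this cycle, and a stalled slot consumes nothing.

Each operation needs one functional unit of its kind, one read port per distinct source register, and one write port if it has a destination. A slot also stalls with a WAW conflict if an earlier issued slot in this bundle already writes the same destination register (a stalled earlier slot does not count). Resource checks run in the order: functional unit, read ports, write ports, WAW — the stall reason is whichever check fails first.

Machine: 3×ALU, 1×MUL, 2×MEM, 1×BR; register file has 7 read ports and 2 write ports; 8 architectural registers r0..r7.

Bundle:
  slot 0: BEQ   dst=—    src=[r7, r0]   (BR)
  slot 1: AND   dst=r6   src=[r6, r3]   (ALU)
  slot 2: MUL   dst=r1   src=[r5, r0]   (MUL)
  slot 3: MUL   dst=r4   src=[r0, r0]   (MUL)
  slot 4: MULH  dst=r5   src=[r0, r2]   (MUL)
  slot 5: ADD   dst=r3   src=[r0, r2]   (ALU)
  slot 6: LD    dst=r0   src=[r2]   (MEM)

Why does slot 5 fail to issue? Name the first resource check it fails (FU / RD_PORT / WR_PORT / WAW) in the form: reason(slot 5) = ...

#0 BR src=r7,r0 dispatched  <A:3 Mu:1 Ld:2 B:0 rd:5 wr:2>
#1 ALU src=r6,r3 dispatched  <A:2 Mu:1 Ld:2 B:0 rd:3 wr:1>
#2 MUL src=r5,r0 dispatched  <A:2 Mu:0 Ld:2 B:0 rd:1 wr:0>
#3 MUL src=r0,r0 held:FU  <A:2 Mu:0 Ld:2 B:0 rd:1 wr:0>
#4 MUL src=r0,r2 held:FU  <A:2 Mu:0 Ld:2 B:0 rd:1 wr:0>
#5 ALU src=r0,r2 held:RD_PORT  <A:2 Mu:0 Ld:2 B:0 rd:1 wr:0>
#6 MEM src=r2 held:WR_PORT  <A:2 Mu:0 Ld:2 B:0 rd:1 wr:0>

reason(slot 5) = RD_PORT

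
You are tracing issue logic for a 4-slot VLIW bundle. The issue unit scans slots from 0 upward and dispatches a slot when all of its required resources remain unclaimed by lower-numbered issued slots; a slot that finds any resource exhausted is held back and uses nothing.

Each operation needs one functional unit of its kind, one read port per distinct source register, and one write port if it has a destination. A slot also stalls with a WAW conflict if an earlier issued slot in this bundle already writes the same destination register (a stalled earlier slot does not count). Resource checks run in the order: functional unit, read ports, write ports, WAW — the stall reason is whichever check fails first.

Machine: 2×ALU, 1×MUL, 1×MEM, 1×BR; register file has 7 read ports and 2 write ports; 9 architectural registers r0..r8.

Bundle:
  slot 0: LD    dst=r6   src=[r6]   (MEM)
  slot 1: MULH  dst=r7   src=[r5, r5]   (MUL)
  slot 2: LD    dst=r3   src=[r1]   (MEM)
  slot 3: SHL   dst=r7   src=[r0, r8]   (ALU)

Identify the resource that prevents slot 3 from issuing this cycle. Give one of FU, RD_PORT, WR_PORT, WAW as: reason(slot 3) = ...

(0) want 1×MEM +1rd +1wr — yes → AL2|MU1|ME0|BR1|rd6|wr1
(1) want 1×MUL +1rd +1wr — yes → AL2|MU0|ME0|BR1|rd5|wr0
(2) want 1×MEM +1rd +1wr — FU → AL2|MU0|ME0|BR1|rd5|wr0
(3) want 1×ALU +2rd +1wr — WR_PORT → AL2|MU0|ME0|BR1|rd5|wr0

reason(slot 3) = WR_PORT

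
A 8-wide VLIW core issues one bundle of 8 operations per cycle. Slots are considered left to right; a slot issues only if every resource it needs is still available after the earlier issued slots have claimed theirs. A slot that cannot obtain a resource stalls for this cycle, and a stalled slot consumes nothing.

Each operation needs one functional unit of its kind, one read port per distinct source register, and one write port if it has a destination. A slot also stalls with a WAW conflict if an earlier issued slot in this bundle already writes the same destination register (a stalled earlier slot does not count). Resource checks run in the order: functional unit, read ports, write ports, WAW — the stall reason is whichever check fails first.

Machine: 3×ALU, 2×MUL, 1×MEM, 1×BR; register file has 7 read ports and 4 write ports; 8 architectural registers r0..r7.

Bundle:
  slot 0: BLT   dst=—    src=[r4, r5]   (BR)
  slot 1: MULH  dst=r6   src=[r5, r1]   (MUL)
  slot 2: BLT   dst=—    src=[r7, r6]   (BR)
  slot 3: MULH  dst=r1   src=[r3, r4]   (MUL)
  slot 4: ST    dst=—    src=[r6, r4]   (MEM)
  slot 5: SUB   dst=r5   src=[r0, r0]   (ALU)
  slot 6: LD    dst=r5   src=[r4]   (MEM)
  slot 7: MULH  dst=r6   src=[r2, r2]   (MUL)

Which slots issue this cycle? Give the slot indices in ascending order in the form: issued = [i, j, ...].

issued = [0, 1, 3, 5]

[0] BR needs rd=2 wr=0: ok; after: ALU=3 MUL=2 MEM=1 BR=0, R=5, W=4
[1] MUL needs rd=2 wr=1: ok; after: ALU=3 MUL=1 MEM=1 BR=0, R=3, W=3
[2] BR needs rd=2 wr=0: FU; after: ALU=3 MUL=1 MEM=1 BR=0, R=3, W=3
[3] MUL needs rd=2 wr=1: ok; after: ALU=3 MUL=0 MEM=1 BR=0, R=1, W=2
[4] MEM needs rd=2 wr=0: RD_PORT; after: ALU=3 MUL=0 MEM=1 BR=0, R=1, W=2
[5] ALU needs rd=1 wr=1: ok; after: ALU=2 MUL=0 MEM=1 BR=0, R=0, W=1
[6] MEM needs rd=1 wr=1: RD_PORT; after: ALU=2 MUL=0 MEM=1 BR=0, R=0, W=1
[7] MUL needs rd=1 wr=1: FU; after: ALU=2 MUL=0 MEM=1 BR=0, R=0, W=1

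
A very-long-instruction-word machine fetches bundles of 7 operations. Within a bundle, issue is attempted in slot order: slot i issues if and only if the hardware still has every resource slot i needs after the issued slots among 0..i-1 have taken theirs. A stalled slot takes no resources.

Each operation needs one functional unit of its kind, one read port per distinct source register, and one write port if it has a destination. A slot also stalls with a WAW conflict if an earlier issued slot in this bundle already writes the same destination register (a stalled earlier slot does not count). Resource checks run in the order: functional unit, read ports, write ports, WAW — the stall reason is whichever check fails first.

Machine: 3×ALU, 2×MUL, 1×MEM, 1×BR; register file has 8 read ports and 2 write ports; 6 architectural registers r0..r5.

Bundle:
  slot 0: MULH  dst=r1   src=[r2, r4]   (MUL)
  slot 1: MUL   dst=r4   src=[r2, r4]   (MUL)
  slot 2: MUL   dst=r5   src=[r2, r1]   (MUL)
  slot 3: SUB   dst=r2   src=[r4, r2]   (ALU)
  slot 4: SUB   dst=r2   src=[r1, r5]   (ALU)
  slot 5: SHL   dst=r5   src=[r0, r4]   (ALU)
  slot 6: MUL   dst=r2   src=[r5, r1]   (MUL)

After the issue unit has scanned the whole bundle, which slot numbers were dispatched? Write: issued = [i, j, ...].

issued = [0, 1]

(0) want 1×MUL +2rd +1wr — yes → AL3|MU1|ME1|BR1|rd6|wr1
(1) want 1×MUL +2rd +1wr — yes → AL3|MU0|ME1|BR1|rd4|wr0
(2) want 1×MUL +2rd +1wr — FU → AL3|MU0|ME1|BR1|rd4|wr0
(3) want 1×ALU +2rd +1wr — WR_PORT → AL3|MU0|ME1|BR1|rd4|wr0
(4) want 1×ALU +2rd +1wr — WR_PORT → AL3|MU0|ME1|BR1|rd4|wr0
(5) want 1×ALU +2rd +1wr — WR_PORT → AL3|MU0|ME1|BR1|rd4|wr0
(6) want 1×MUL +2rd +1wr — FU → AL3|MU0|ME1|BR1|rd4|wr0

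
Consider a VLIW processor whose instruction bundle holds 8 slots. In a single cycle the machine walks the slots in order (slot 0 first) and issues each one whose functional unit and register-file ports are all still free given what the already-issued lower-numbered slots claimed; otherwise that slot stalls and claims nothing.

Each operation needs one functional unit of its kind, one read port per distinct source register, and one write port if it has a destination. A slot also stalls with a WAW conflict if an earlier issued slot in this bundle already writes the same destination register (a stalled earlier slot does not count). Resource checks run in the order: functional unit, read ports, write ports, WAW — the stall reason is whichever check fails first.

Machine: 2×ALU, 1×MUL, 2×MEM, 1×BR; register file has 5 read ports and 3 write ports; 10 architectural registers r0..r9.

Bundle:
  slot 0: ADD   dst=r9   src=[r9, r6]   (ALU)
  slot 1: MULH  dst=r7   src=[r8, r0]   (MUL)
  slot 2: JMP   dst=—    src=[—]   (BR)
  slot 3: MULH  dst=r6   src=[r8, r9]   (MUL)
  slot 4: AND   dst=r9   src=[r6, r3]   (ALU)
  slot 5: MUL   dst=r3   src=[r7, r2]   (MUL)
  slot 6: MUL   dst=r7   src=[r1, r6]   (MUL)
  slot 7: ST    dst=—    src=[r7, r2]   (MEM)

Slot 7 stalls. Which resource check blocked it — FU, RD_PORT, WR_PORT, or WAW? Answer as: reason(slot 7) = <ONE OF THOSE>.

reason(slot 7) = RD_PORT

[0] ALU needs rd=2 wr=1: ok; after: ALU=1 MUL=1 MEM=2 BR=1, R=3, W=2
[1] MUL needs rd=2 wr=1: ok; after: ALU=1 MUL=0 MEM=2 BR=1, R=1, W=1
[2] BR needs rd=0 wr=0: ok; after: ALU=1 MUL=0 MEM=2 BR=0, R=1, W=1
[3] MUL needs rd=2 wr=1: FU; after: ALU=1 MUL=0 MEM=2 BR=0, R=1, W=1
[4] ALU needs rd=2 wr=1: RD_PORT; after: ALU=1 MUL=0 MEM=2 BR=0, R=1, W=1
[5] MUL needs rd=2 wr=1: FU; after: ALU=1 MUL=0 MEM=2 BR=0, R=1, W=1
[6] MUL needs rd=2 wr=1: FU; after: ALU=1 MUL=0 MEM=2 BR=0, R=1, W=1
[7] MEM needs rd=2 wr=0: RD_PORT; after: ALU=1 MUL=0 MEM=2 BR=0, R=1, W=1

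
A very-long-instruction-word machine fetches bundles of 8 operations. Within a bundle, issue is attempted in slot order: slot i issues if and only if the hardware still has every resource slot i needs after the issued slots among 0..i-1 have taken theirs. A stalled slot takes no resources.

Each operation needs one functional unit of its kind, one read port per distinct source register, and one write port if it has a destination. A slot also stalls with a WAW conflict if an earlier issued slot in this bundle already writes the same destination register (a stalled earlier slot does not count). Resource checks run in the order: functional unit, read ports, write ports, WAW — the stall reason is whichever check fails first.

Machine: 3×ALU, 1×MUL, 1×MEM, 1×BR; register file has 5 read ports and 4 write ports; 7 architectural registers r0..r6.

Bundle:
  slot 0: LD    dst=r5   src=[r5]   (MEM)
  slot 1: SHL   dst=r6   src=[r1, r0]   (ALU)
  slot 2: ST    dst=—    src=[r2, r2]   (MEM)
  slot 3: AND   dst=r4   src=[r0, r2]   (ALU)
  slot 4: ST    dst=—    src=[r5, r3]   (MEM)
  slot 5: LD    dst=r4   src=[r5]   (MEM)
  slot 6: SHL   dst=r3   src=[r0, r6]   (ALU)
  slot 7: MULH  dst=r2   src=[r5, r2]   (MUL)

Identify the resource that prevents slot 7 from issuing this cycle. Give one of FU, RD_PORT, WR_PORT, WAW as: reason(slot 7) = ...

#0 MEM src=r5 dispatched  <A:3 Mu:1 Ld:0 B:1 rd:4 wr:3>
#1 ALU src=r1,r0 dispatched  <A:2 Mu:1 Ld:0 B:1 rd:2 wr:2>
#2 MEM src=r2,r2 held:FU  <A:2 Mu:1 Ld:0 B:1 rd:2 wr:2>
#3 ALU src=r0,r2 dispatched  <A:1 Mu:1 Ld:0 B:1 rd:0 wr:1>
#4 MEM src=r5,r3 held:FU  <A:1 Mu:1 Ld:0 B:1 rd:0 wr:1>
#5 MEM src=r5 held:FU  <A:1 Mu:1 Ld:0 B:1 rd:0 wr:1>
#6 ALU src=r0,r6 held:RD_PORT  <A:1 Mu:1 Ld:0 B:1 rd:0 wr:1>
#7 MUL src=r5,r2 held:RD_PORT  <A:1 Mu:1 Ld:0 B:1 rd:0 wr:1>

reason(slot 7) = RD_PORT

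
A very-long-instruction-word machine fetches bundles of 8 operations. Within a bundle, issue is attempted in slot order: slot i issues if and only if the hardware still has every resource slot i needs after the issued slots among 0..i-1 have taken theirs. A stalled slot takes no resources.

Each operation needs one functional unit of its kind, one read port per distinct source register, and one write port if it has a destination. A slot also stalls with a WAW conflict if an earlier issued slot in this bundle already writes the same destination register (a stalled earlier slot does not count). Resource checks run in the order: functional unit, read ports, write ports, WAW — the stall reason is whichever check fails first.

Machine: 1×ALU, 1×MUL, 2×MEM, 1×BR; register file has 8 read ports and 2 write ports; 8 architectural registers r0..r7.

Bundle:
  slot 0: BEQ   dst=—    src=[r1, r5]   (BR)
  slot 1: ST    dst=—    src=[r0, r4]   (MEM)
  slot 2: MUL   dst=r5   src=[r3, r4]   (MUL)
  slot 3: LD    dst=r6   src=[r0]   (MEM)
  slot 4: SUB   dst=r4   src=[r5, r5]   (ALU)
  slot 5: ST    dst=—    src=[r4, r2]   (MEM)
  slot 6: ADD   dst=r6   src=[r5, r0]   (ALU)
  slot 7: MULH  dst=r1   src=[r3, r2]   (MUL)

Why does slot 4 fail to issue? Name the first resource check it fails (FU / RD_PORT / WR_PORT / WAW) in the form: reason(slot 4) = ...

reason(slot 4) = WR_PORT

slot 0 (BR): ISSUE — free A1,Mu1,Ld2,B0 rp6 wp2
slot 1 (MEM): ISSUE — free A1,Mu1,Ld1,B0 rp4 wp2
slot 2 (MUL): ISSUE — free A1,Mu0,Ld1,B0 rp2 wp1
slot 3 (MEM): ISSUE — free A1,Mu0,Ld0,B0 rp1 wp0
slot 4 (ALU): stall WR_PORT — free A1,Mu0,Ld0,B0 rp1 wp0
slot 5 (MEM): stall FU — free A1,Mu0,Ld0,B0 rp1 wp0
slot 6 (ALU): stall RD_PORT — free A1,Mu0,Ld0,B0 rp1 wp0
slot 7 (MUL): stall FU — free A1,Mu0,Ld0,B0 rp1 wp0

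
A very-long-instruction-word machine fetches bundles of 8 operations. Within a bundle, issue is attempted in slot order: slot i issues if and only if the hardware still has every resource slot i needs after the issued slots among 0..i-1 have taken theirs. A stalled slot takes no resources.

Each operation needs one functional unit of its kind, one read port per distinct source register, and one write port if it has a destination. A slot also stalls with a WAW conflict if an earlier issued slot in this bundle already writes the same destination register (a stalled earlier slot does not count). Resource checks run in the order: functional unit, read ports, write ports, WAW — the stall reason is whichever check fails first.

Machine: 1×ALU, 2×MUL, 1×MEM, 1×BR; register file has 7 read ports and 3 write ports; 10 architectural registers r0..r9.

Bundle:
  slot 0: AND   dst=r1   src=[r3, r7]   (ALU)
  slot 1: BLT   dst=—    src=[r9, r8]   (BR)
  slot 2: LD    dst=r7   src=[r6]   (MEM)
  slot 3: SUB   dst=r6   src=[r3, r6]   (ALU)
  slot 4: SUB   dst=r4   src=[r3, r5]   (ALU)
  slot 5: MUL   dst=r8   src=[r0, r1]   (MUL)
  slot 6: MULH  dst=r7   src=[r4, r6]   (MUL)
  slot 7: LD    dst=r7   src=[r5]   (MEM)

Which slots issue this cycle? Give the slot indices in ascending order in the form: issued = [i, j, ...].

issued = [0, 1, 2, 5]

(0) want 1×ALU +2rd +1wr — yes → AL0|MU2|ME1|BR1|rd5|wr2
(1) want 1×BR +2rd +0wr — yes → AL0|MU2|ME1|BR0|rd3|wr2
(2) want 1×MEM +1rd +1wr — yes → AL0|MU2|ME0|BR0|rd2|wr1
(3) want 1×ALU +2rd +1wr — FU → AL0|MU2|ME0|BR0|rd2|wr1
(4) want 1×ALU +2rd +1wr — FU → AL0|MU2|ME0|BR0|rd2|wr1
(5) want 1×MUL +2rd +1wr — yes → AL0|MU1|ME0|BR0|rd0|wr0
(6) want 1×MUL +2rd +1wr — RD_PORT → AL0|MU1|ME0|BR0|rd0|wr0
(7) want 1×MEM +1rd +1wr — FU → AL0|MU1|ME0|BR0|rd0|wr0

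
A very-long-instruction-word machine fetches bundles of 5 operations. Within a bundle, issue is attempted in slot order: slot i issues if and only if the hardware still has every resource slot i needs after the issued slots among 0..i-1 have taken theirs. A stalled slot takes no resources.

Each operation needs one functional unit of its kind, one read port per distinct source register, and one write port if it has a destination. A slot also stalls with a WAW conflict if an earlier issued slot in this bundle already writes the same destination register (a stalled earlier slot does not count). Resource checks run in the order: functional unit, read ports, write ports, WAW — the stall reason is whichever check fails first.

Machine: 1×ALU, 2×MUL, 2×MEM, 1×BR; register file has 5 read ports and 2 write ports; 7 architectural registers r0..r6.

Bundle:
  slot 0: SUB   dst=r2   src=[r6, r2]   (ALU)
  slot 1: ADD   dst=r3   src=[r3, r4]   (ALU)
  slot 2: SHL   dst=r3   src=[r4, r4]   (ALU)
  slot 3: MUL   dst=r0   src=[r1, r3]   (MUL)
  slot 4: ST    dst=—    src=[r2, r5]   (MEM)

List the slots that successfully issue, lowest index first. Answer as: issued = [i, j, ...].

  0. ALU→r2 ⇒ go  {0A/2Mu/2Ld/1B | 3r 1w}
  1. ALU→r3 ⇒ no(FU)  {0A/2Mu/2Ld/1B | 3r 1w}
  2. ALU→r3 ⇒ no(FU)  {0A/2Mu/2Ld/1B | 3r 1w}
  3. MUL→r0 ⇒ go  {0A/1Mu/2Ld/1B | 1r 0w}
  4. MEM ⇒ no(RD_PORT)  {0A/1Mu/2Ld/1B | 1r 0w}

issued = [0, 3]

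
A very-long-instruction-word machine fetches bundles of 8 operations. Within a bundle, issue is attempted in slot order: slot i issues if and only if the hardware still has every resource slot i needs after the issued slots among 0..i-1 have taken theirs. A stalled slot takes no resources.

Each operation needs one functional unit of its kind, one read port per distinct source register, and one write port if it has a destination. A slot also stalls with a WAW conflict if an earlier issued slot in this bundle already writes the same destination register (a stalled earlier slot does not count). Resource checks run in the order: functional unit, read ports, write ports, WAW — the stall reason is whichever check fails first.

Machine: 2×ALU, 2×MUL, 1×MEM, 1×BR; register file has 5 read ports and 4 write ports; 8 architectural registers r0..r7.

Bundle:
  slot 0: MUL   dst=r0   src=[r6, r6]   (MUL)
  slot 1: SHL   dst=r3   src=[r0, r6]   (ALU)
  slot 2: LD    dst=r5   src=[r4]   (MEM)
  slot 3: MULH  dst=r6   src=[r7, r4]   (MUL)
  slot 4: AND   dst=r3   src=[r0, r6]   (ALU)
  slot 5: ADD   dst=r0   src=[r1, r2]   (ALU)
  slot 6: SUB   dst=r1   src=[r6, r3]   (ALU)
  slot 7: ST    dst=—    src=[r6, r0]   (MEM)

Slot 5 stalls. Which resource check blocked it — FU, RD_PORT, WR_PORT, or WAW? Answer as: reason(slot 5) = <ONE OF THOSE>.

[0] MUL needs rd=1 wr=1: ok; after: ALU=2 MUL=1 MEM=1 BR=1, R=4, W=3
[1] ALU needs rd=2 wr=1: ok; after: ALU=1 MUL=1 MEM=1 BR=1, R=2, W=2
[2] MEM needs rd=1 wr=1: ok; after: ALU=1 MUL=1 MEM=0 BR=1, R=1, W=1
[3] MUL needs rd=2 wr=1: RD_PORT; after: ALU=1 MUL=1 MEM=0 BR=1, R=1, W=1
[4] ALU needs rd=2 wr=1: RD_PORT; after: ALU=1 MUL=1 MEM=0 BR=1, R=1, W=1
[5] ALU needs rd=2 wr=1: RD_PORT; after: ALU=1 MUL=1 MEM=0 BR=1, R=1, W=1
[6] ALU needs rd=2 wr=1: RD_PORT; after: ALU=1 MUL=1 MEM=0 BR=1, R=1, W=1
[7] MEM needs rd=2 wr=0: FU; after: ALU=1 MUL=1 MEM=0 BR=1, R=1, W=1

reason(slot 5) = RD_PORT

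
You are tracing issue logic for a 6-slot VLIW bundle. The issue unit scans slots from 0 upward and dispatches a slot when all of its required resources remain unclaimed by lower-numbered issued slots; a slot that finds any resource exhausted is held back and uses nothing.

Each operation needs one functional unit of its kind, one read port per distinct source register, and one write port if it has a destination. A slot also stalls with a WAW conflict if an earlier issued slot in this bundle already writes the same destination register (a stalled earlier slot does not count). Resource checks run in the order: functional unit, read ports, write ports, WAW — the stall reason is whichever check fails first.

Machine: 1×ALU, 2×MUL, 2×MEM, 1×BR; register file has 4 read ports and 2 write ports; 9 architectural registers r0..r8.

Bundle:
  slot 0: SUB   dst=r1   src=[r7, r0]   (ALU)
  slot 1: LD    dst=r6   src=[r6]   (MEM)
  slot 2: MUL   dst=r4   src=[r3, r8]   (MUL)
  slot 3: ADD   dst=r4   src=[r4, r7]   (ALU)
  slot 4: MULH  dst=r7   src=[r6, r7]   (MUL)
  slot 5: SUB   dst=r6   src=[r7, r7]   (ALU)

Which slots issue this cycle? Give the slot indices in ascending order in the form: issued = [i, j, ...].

issued = [0, 1]

  0. ALU→r1 ⇒ go  {0A/2Mu/2Ld/1B | 2r 1w}
  1. MEM→r6 ⇒ go  {0A/2Mu/1Ld/1B | 1r 0w}
  2. MUL→r4 ⇒ no(RD_PORT)  {0A/2Mu/1Ld/1B | 1r 0w}
  3. ALU→r4 ⇒ no(FU)  {0A/2Mu/1Ld/1B | 1r 0w}
  4. MUL→r7 ⇒ no(RD_PORT)  {0A/2Mu/1Ld/1B | 1r 0w}
  5. ALU→r6 ⇒ no(FU)  {0A/2Mu/1Ld/1B | 1r 0w}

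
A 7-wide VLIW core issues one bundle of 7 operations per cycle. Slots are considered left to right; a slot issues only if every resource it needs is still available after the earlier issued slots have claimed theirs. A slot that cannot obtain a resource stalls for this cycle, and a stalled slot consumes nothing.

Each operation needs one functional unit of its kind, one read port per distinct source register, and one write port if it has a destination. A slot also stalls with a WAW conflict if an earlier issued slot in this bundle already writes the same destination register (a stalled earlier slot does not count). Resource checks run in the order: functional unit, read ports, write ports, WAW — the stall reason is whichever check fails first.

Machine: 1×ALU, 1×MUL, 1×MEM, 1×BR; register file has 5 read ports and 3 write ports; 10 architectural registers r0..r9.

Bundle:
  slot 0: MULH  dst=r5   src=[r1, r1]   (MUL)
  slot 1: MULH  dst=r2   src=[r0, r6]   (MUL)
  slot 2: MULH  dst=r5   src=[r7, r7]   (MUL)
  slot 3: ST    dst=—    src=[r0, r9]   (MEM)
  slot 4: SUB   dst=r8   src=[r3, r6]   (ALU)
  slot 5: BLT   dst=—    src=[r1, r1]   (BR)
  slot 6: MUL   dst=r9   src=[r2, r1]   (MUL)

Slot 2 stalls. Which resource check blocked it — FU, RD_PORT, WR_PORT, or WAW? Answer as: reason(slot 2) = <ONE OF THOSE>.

[0] MUL needs rd=1 wr=1: ok; after: ALU=1 MUL=0 MEM=1 BR=1, R=4, W=2
[1] MUL needs rd=2 wr=1: FU; after: ALU=1 MUL=0 MEM=1 BR=1, R=4, W=2
[2] MUL needs rd=1 wr=1: FU; after: ALU=1 MUL=0 MEM=1 BR=1, R=4, W=2
[3] MEM needs rd=2 wr=0: ok; after: ALU=1 MUL=0 MEM=0 BR=1, R=2, W=2
[4] ALU needs rd=2 wr=1: ok; after: ALU=0 MUL=0 MEM=0 BR=1, R=0, W=1
[5] BR needs rd=1 wr=0: RD_PORT; after: ALU=0 MUL=0 MEM=0 BR=1, R=0, W=1
[6] MUL needs rd=2 wr=1: FU; after: ALU=0 MUL=0 MEM=0 BR=1, R=0, W=1

reason(slot 2) = FU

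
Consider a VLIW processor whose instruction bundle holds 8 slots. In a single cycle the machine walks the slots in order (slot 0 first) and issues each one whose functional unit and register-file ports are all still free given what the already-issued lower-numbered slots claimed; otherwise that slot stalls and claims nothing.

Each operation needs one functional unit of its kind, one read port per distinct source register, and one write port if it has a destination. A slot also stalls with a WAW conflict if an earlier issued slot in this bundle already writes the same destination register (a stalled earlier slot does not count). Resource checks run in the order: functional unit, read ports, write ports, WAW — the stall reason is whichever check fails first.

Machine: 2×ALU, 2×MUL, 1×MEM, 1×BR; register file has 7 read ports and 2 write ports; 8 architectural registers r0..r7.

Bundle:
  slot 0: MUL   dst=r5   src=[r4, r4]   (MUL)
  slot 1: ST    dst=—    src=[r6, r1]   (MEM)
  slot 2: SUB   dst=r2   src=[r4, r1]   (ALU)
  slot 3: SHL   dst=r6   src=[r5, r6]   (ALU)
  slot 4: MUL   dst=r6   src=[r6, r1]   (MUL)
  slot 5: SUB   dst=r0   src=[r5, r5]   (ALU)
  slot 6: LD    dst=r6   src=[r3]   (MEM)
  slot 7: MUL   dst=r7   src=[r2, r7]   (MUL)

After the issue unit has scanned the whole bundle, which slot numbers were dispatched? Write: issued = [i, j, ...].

issued = [0, 1, 2]

slot 0 (MUL): ISSUE — free A2,Mu1,Ld1,B1 rp6 wp1
slot 1 (MEM): ISSUE — free A2,Mu1,Ld0,B1 rp4 wp1
slot 2 (ALU): ISSUE — free A1,Mu1,Ld0,B1 rp2 wp0
slot 3 (ALU): stall WR_PORT — free A1,Mu1,Ld0,B1 rp2 wp0
slot 4 (MUL): stall WR_PORT — free A1,Mu1,Ld0,B1 rp2 wp0
slot 5 (ALU): stall WR_PORT — free A1,Mu1,Ld0,B1 rp2 wp0
slot 6 (MEM): stall FU — free A1,Mu1,Ld0,B1 rp2 wp0
slot 7 (MUL): stall WR_PORT — free A1,Mu1,Ld0,B1 rp2 wp0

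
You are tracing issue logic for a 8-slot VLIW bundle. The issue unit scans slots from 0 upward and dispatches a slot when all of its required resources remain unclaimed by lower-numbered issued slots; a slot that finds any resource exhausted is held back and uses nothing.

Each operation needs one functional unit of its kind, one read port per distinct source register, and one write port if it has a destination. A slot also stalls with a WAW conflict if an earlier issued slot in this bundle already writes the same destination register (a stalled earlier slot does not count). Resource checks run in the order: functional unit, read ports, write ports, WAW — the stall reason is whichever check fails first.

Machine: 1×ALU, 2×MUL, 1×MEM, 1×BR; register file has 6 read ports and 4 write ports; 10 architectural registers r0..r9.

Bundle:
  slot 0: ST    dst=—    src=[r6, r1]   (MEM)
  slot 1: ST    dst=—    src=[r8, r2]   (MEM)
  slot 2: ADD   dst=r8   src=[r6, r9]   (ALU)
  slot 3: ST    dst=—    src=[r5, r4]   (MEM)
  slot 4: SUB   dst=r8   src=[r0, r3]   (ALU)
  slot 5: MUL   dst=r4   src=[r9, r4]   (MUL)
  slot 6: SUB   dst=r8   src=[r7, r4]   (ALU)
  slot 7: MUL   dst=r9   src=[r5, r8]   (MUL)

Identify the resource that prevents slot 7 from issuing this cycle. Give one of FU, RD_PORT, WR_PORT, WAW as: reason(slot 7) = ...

reason(slot 7) = RD_PORT

slot 0 (MEM): ISSUE — free A1,Mu2,Ld0,B1 rp4 wp4
slot 1 (MEM): stall FU — free A1,Mu2,Ld0,B1 rp4 wp4
slot 2 (ALU): ISSUE — free A0,Mu2,Ld0,B1 rp2 wp3
slot 3 (MEM): stall FU — free A0,Mu2,Ld0,B1 rp2 wp3
slot 4 (ALU): stall FU — free A0,Mu2,Ld0,B1 rp2 wp3
slot 5 (MUL): ISSUE — free A0,Mu1,Ld0,B1 rp0 wp2
slot 6 (ALU): stall FU — free A0,Mu1,Ld0,B1 rp0 wp2
slot 7 (MUL): stall RD_PORT — free A0,Mu1,Ld0,B1 rp0 wp2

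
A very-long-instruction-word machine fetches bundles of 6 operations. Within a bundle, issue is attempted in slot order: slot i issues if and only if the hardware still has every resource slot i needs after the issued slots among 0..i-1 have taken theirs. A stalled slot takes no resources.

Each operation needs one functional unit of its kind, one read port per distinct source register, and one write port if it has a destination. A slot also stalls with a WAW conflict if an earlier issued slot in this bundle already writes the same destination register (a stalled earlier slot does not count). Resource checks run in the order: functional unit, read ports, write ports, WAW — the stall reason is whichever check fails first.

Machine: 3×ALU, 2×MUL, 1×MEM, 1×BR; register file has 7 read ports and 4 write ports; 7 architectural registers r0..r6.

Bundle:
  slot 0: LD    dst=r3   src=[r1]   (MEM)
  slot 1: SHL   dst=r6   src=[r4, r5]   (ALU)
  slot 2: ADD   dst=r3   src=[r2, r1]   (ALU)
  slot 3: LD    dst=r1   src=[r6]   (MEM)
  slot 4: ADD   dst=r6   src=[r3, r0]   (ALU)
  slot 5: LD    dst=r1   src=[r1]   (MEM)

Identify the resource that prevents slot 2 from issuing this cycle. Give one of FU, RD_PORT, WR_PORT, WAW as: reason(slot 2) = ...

[0] MEM needs rd=1 wr=1: ok; after: ALU=3 MUL=2 MEM=0 BR=1, R=6, W=3
[1] ALU needs rd=2 wr=1: ok; after: ALU=2 MUL=2 MEM=0 BR=1, R=4, W=2
[2] ALU needs rd=2 wr=1: WAW; after: ALU=2 MUL=2 MEM=0 BR=1, R=4, W=2
[3] MEM needs rd=1 wr=1: FU; after: ALU=2 MUL=2 MEM=0 BR=1, R=4, W=2
[4] ALU needs rd=2 wr=1: WAW; after: ALU=2 MUL=2 MEM=0 BR=1, R=4, W=2
[5] MEM needs rd=1 wr=1: FU; after: ALU=2 MUL=2 MEM=0 BR=1, R=4, W=2

reason(slot 2) = WAW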